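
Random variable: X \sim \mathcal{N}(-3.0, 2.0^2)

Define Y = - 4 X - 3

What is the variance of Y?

For Y = aX + b: Var(Y) = a² * Var(X)
Var(X) = 2.0^2 = 4
Var(Y) = (-4)² * 4 = 16 * 4 = 64

64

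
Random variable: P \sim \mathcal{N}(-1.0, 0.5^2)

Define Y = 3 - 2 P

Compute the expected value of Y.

For Y = -2P + 3:
E[Y] = -2 * E[P] + 3
E[P] = -1.0 = -1
E[Y] = -2 * (-1) + 3 = 5

5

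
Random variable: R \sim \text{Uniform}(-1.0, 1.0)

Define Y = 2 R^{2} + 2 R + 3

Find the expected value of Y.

E[Y] = 2*E[R²] + 2*E[R] + 3
E[R] = 0
E[R²] = Var(R) + (E[R])² = 0.33333333 + 0 = 0.33333333
E[Y] = 2*0.33333333 + 2*0 + 3 = 3.6666667

3.6666667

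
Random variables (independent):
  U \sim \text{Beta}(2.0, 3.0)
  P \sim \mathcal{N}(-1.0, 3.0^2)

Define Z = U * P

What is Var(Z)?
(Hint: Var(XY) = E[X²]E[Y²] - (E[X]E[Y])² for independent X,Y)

Var(XY) = E[X²]E[Y²] - (E[X]E[Y])²
E[U] = 0.4, Var(U) = 0.04
E[P] = -1, Var(P) = 9
E[U²] = 0.04 + 0.4² = 0.2
E[P²] = 9 + (-1)² = 10
Var(Z) = 0.2*10 - (0.4*(-1))²
= 2 - 0.16 = 1.84

1.84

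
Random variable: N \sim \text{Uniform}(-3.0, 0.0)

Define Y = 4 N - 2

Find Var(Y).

For Y = aN + b: Var(Y) = a² * Var(N)
Var(N) = (0 + 3)^2/12 = 0.75
Var(Y) = 4² * 0.75 = 16 * 0.75 = 12

12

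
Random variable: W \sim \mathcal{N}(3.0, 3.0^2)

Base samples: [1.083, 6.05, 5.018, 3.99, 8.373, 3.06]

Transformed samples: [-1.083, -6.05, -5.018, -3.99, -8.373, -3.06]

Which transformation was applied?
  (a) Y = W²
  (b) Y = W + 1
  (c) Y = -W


Checking option (c) Y = -W:
  W = 1.083 -> Y = -1.083 ✓
  W = 6.05 -> Y = -6.05 ✓
  W = 5.018 -> Y = -5.018 ✓
All samples match this transformation.

(c) -W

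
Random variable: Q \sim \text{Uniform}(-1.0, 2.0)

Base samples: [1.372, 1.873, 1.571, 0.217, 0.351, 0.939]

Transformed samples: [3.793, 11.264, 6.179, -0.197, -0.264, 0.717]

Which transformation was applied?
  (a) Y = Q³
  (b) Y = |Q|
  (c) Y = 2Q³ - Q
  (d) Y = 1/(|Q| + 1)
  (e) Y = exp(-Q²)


Checking option (c) Y = 2Q³ - Q:
  Q = 1.372 -> Y = 3.793 ✓
  Q = 1.873 -> Y = 11.264 ✓
  Q = 1.571 -> Y = 6.179 ✓
All samples match this transformation.

(c) 2Q³ - Q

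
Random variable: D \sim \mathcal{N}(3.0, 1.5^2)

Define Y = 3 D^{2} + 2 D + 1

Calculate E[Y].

E[Y] = 3*E[D²] + 2*E[D] + 1
E[D] = 3
E[D²] = Var(D) + (E[D])² = 2.25 + 9 = 11.25
E[Y] = 3*11.25 + 2*3 + 1 = 40.75

40.75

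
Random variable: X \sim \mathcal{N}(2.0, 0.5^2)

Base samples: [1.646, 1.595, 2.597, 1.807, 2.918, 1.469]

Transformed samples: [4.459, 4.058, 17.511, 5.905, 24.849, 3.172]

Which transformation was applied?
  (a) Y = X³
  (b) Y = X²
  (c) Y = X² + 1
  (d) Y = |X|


Checking option (a) Y = X³:
  X = 1.646 -> Y = 4.459 ✓
  X = 1.595 -> Y = 4.058 ✓
  X = 2.597 -> Y = 17.511 ✓
All samples match this transformation.

(a) X³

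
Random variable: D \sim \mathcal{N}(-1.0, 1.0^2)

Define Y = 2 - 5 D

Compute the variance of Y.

For Y = aD + b: Var(Y) = a² * Var(D)
Var(D) = 1.0^2 = 1
Var(Y) = (-5)² * 1 = 25 * 1 = 25

25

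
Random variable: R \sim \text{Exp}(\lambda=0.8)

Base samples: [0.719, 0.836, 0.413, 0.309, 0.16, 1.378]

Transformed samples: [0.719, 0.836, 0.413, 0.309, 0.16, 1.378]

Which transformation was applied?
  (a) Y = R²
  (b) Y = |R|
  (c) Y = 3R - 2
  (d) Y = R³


Checking option (b) Y = |R|:
  R = 0.719 -> Y = 0.719 ✓
  R = 0.836 -> Y = 0.836 ✓
  R = 0.413 -> Y = 0.413 ✓
All samples match this transformation.

(b) |R|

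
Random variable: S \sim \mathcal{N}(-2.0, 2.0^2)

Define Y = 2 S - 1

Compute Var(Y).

For Y = aS + b: Var(Y) = a² * Var(S)
Var(S) = 2.0^2 = 4
Var(Y) = 2² * 4 = 4 * 4 = 16

16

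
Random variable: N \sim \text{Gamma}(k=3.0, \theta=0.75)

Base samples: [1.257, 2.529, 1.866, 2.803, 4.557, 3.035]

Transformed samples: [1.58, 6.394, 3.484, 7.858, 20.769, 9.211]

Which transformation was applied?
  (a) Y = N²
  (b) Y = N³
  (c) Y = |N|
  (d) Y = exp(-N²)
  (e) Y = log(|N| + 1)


Checking option (a) Y = N²:
  N = 1.257 -> Y = 1.58 ✓
  N = 2.529 -> Y = 6.394 ✓
  N = 1.866 -> Y = 3.484 ✓
All samples match this transformation.

(a) N²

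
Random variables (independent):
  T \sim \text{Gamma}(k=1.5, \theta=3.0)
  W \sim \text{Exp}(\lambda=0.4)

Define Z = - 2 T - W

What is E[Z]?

E[Z] = -2*E[T] - 1*E[W]
E[T] = 4.5
E[W] = 2.5
E[Z] = -2*4.5 - 1*2.5 = -11.5

-11.5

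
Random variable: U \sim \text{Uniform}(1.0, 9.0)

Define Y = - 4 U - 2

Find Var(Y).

For Y = aU + b: Var(Y) = a² * Var(U)
Var(U) = (9 - 1)^2/12 = 5.3333333
Var(Y) = (-4)² * 5.3333333 = 16 * 5.3333333 = 85.333333

85.333333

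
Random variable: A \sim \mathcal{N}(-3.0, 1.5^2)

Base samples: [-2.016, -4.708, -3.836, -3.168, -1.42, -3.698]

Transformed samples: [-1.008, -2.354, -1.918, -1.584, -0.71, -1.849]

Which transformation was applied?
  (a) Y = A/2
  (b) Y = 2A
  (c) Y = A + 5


Checking option (a) Y = A/2:
  A = -2.016 -> Y = -1.008 ✓
  A = -4.708 -> Y = -2.354 ✓
  A = -3.836 -> Y = -1.918 ✓
All samples match this transformation.

(a) A/2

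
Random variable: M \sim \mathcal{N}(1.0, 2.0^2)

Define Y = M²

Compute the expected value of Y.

E[M²] = Var(M) + (E[M])² = 4 + 1 = 5

5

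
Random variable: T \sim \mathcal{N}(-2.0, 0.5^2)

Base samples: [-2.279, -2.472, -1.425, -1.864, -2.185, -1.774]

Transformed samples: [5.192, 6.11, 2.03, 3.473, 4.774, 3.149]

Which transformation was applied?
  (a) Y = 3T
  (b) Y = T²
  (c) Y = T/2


Checking option (b) Y = T²:
  T = -2.279 -> Y = 5.192 ✓
  T = -2.472 -> Y = 6.11 ✓
  T = -1.425 -> Y = 2.03 ✓
All samples match this transformation.

(b) T²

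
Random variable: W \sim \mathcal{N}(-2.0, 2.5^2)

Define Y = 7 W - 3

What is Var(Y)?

For Y = aW + b: Var(Y) = a² * Var(W)
Var(W) = 2.5^2 = 6.25
Var(Y) = 7² * 6.25 = 49 * 6.25 = 306.25

306.25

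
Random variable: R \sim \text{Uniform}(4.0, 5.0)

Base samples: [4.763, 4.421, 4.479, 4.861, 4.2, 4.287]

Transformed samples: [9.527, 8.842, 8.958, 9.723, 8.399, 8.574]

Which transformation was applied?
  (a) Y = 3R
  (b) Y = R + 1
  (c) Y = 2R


Checking option (c) Y = 2R:
  R = 4.763 -> Y = 9.527 ✓
  R = 4.421 -> Y = 8.842 ✓
  R = 4.479 -> Y = 8.958 ✓
All samples match this transformation.

(c) 2R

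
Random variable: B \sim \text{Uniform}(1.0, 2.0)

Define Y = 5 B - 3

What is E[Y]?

For Y = 5B - 3:
E[Y] = 5 * E[B] - 3
E[B] = (1 + 2)/2 = 1.5
E[Y] = 5 * 1.5 - 3 = 4.5

4.5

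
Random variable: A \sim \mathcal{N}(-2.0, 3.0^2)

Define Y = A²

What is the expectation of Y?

Using E[X²] = Var(X) + (E[X])²:
E[A] = -2
Var(A) = 3.0^2 = 9
E[A²] = 9 + (-2)² = 9 + 4 = 13

13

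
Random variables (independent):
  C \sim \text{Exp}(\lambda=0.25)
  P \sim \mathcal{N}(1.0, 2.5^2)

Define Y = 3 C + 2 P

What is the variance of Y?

For independent RVs: Var(aX + bY) = a²Var(X) + b²Var(Y)
Var(C) = 16
Var(P) = 6.25
Var(Y) = 3²*16 + 2²*6.25
= 9*16 + 4*6.25 = 169

169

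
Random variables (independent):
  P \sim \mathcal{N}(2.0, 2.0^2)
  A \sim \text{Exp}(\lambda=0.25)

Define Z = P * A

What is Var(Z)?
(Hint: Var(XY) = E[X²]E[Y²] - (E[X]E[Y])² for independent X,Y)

Var(XY) = E[X²]E[Y²] - (E[X]E[Y])²
E[P] = 2, Var(P) = 4
E[A] = 4, Var(A) = 16
E[P²] = 4 + 2² = 8
E[A²] = 16 + 4² = 32
Var(Z) = 8*32 - (2*4)²
= 256 - 64 = 192

192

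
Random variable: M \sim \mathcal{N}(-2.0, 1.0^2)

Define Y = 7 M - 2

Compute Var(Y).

For Y = aM + b: Var(Y) = a² * Var(M)
Var(M) = 1.0^2 = 1
Var(Y) = 7² * 1 = 49 * 1 = 49

49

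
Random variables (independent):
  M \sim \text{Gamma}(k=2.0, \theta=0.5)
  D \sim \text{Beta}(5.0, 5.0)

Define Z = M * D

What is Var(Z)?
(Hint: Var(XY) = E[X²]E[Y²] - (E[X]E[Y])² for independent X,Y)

Var(XY) = E[X²]E[Y²] - (E[X]E[Y])²
E[M] = 1, Var(M) = 0.5
E[D] = 0.5, Var(D) = 0.022727273
E[M²] = 0.5 + 1² = 1.5
E[D²] = 0.022727273 + 0.5² = 0.27272727
Var(Z) = 1.5*0.27272727 - (1*0.5)²
= 0.40909091 - 0.25 = 0.15909091

0.15909091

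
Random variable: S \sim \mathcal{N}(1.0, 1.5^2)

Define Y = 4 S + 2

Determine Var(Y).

For Y = aS + b: Var(Y) = a² * Var(S)
Var(S) = 1.5^2 = 2.25
Var(Y) = 4² * 2.25 = 16 * 2.25 = 36

36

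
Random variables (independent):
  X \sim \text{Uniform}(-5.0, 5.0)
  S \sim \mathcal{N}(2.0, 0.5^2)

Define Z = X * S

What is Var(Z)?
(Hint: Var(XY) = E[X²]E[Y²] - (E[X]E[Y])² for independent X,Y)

Var(XY) = E[X²]E[Y²] - (E[X]E[Y])²
E[X] = 0, Var(X) = 8.3333333
E[S] = 2, Var(S) = 0.25
E[X²] = 8.3333333 + 0² = 8.3333333
E[S²] = 0.25 + 2² = 4.25
Var(Z) = 8.3333333*4.25 - (0*2)²
= 35.416667 - 0 = 35.416667

35.416667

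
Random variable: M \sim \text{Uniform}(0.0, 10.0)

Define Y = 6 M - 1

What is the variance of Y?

For Y = aM + b: Var(Y) = a² * Var(M)
Var(M) = (10 - 0)^2/12 = 8.3333333
Var(Y) = 6² * 8.3333333 = 36 * 8.3333333 = 300

300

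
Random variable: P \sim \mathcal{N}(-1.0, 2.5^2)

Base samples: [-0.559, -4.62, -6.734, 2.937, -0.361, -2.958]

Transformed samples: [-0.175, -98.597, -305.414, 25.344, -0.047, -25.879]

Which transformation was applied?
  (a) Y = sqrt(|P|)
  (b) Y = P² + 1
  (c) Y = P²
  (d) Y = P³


Checking option (d) Y = P³:
  P = -0.559 -> Y = -0.175 ✓
  P = -4.62 -> Y = -98.597 ✓
  P = -6.734 -> Y = -305.414 ✓
All samples match this transformation.

(d) P³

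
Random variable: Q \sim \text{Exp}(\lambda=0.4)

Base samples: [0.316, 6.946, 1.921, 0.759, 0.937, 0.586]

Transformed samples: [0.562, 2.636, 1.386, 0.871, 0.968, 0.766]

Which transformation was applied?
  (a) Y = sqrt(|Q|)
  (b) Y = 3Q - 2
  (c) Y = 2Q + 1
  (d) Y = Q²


Checking option (a) Y = sqrt(|Q|):
  Q = 0.316 -> Y = 0.562 ✓
  Q = 6.946 -> Y = 2.636 ✓
  Q = 1.921 -> Y = 1.386 ✓
All samples match this transformation.

(a) sqrt(|Q|)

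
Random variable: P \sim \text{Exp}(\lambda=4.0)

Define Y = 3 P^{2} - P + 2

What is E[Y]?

E[Y] = 3*E[P²] - 1*E[P] + 2
E[P] = 0.25
E[P²] = Var(P) + (E[P])² = 0.0625 + 0.0625 = 0.125
E[Y] = 3*0.125 - 1*0.25 + 2 = 2.125

2.125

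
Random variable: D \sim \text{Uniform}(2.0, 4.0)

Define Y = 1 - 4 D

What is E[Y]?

For Y = -4D + 1:
E[Y] = -4 * E[D] + 1
E[D] = (2 + 4)/2 = 3
E[Y] = -4 * 3 + 1 = -11

-11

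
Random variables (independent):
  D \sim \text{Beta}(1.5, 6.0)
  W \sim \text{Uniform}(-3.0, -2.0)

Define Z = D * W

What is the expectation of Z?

For independent RVs: E[XY] = E[X]*E[Y]
E[D] = 0.2
E[W] = -2.5
E[Z] = 0.2 * (-2.5) = -0.5

-0.5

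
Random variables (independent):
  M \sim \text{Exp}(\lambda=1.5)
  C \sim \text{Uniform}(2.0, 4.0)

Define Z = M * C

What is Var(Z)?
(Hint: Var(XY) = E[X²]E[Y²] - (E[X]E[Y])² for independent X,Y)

Var(XY) = E[X²]E[Y²] - (E[X]E[Y])²
E[M] = 0.66666667, Var(M) = 0.44444444
E[C] = 3, Var(C) = 0.33333333
E[M²] = 0.44444444 + 0.66666667² = 0.88888889
E[C²] = 0.33333333 + 3² = 9.3333333
Var(Z) = 0.88888889*9.3333333 - (0.66666667*3)²
= 8.2962963 - 4 = 4.2962963

4.2962963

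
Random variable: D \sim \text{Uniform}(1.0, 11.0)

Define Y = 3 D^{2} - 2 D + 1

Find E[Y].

E[Y] = 3*E[D²] - 2*E[D] + 1
E[D] = 6
E[D²] = Var(D) + (E[D])² = 8.3333333 + 36 = 44.333333
E[Y] = 3*44.333333 - 2*6 + 1 = 122

122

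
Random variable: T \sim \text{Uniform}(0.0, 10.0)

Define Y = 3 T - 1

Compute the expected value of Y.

For Y = 3T - 1:
E[Y] = 3 * E[T] - 1
E[T] = (0 + 10)/2 = 5
E[Y] = 3 * 5 - 1 = 14

14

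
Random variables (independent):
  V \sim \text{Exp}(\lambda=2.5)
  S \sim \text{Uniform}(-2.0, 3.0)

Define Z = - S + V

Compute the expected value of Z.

E[Z] = 1*E[V] - 1*E[S]
E[V] = 0.4
E[S] = 0.5
E[Z] = 1*0.4 - 1*0.5 = -0.1

-0.1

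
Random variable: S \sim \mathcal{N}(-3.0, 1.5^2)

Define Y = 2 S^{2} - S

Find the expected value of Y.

E[Y] = 2*E[S²] - 1*E[S]
E[S] = -3
E[S²] = Var(S) + (E[S])² = 2.25 + 9 = 11.25
E[Y] = 2*11.25 - 1*(-3) = 25.5

25.5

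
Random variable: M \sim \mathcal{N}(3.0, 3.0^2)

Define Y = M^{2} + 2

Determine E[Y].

E[Y] = 1*E[M²] + 2
E[M] = 3
E[M²] = Var(M) + (E[M])² = 9 + 9 = 18
E[Y] = 1*18 + 2 = 20

20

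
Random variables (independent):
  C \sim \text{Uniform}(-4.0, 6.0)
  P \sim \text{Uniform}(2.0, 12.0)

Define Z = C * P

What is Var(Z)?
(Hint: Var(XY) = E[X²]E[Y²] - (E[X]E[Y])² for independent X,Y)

Var(XY) = E[X²]E[Y²] - (E[X]E[Y])²
E[C] = 1, Var(C) = 8.3333333
E[P] = 7, Var(P) = 8.3333333
E[C²] = 8.3333333 + 1² = 9.3333333
E[P²] = 8.3333333 + 7² = 57.333333
Var(Z) = 9.3333333*57.333333 - (1*7)²
= 535.11111 - 49 = 486.11111

486.11111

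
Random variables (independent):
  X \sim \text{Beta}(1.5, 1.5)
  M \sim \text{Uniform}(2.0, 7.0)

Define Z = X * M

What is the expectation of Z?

For independent RVs: E[XY] = E[X]*E[Y]
E[X] = 0.5
E[M] = 4.5
E[Z] = 0.5 * 4.5 = 2.25

2.25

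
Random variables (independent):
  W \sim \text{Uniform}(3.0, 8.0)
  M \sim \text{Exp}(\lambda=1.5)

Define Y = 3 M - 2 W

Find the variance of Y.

For independent RVs: Var(aX + bY) = a²Var(X) + b²Var(Y)
Var(W) = 2.0833333
Var(M) = 0.44444444
Var(Y) = (-2)²*2.0833333 + 3²*0.44444444
= 4*2.0833333 + 9*0.44444444 = 12.333333

12.333333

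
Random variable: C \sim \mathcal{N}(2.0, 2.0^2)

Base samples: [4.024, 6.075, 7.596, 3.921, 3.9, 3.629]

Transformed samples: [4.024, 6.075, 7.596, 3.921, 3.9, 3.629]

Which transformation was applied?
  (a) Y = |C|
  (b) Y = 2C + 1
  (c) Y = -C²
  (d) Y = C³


Checking option (a) Y = |C|:
  C = 4.024 -> Y = 4.024 ✓
  C = 6.075 -> Y = 6.075 ✓
  C = 7.596 -> Y = 7.596 ✓
All samples match this transformation.

(a) |C|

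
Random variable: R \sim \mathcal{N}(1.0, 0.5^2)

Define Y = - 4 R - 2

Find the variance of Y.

For Y = aR + b: Var(Y) = a² * Var(R)
Var(R) = 0.5^2 = 0.25
Var(Y) = (-4)² * 0.25 = 16 * 0.25 = 4

4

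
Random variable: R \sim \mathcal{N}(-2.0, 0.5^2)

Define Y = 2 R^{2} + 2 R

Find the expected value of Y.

E[Y] = 2*E[R²] + 2*E[R]
E[R] = -2
E[R²] = Var(R) + (E[R])² = 0.25 + 4 = 4.25
E[Y] = 2*4.25 + 2*(-2) = 4.5

4.5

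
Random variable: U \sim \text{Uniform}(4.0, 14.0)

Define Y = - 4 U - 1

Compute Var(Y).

For Y = aU + b: Var(Y) = a² * Var(U)
Var(U) = (14 - 4)^2/12 = 8.3333333
Var(Y) = (-4)² * 8.3333333 = 16 * 8.3333333 = 133.33333

133.33333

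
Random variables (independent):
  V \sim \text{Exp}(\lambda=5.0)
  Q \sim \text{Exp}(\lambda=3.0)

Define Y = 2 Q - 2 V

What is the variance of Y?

For independent RVs: Var(aX + bY) = a²Var(X) + b²Var(Y)
Var(V) = 0.04
Var(Q) = 0.11111111
Var(Y) = (-2)²*0.04 + 2²*0.11111111
= 4*0.04 + 4*0.11111111 = 0.60444444

0.60444444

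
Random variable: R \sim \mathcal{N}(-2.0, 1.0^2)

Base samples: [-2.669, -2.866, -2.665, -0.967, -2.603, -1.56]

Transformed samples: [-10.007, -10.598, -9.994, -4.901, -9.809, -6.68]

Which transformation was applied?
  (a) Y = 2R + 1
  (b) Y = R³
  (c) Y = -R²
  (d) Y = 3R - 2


Checking option (d) Y = 3R - 2:
  R = -2.669 -> Y = -10.007 ✓
  R = -2.866 -> Y = -10.598 ✓
  R = -2.665 -> Y = -9.994 ✓
All samples match this transformation.

(d) 3R - 2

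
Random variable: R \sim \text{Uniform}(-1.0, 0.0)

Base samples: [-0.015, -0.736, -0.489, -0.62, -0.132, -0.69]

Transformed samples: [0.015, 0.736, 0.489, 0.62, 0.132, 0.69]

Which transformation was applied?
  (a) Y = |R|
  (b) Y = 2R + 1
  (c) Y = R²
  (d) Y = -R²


Checking option (a) Y = |R|:
  R = -0.015 -> Y = 0.015 ✓
  R = -0.736 -> Y = 0.736 ✓
  R = -0.489 -> Y = 0.489 ✓
All samples match this transformation.

(a) |R|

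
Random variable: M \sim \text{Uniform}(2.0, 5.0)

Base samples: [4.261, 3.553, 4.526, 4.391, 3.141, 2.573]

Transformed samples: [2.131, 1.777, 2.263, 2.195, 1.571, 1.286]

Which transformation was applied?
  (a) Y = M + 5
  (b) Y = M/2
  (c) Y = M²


Checking option (b) Y = M/2:
  M = 4.261 -> Y = 2.131 ✓
  M = 3.553 -> Y = 1.777 ✓
  M = 4.526 -> Y = 2.263 ✓
All samples match this transformation.

(b) M/2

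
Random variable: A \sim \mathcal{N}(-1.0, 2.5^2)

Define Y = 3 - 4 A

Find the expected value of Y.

For Y = -4A + 3:
E[Y] = -4 * E[A] + 3
E[A] = -1.0 = -1
E[Y] = -4 * (-1) + 3 = 7

7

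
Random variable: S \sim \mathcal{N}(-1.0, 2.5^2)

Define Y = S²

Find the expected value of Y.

E[S²] = Var(S) + (E[S])² = 6.25 + 1 = 7.25

7.25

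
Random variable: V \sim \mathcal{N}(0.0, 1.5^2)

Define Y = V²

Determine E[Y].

Using E[X²] = Var(X) + (E[X])²:
E[V] = 0
Var(V) = 1.5^2 = 2.25
E[V²] = 2.25 + 0² = 2.25 + 0 = 2.25

2.25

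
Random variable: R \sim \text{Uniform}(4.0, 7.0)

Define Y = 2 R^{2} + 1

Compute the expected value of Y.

E[Y] = 2*E[R²] + 1
E[R] = 5.5
E[R²] = Var(R) + (E[R])² = 0.75 + 30.25 = 31
E[Y] = 2*31 + 1 = 63

63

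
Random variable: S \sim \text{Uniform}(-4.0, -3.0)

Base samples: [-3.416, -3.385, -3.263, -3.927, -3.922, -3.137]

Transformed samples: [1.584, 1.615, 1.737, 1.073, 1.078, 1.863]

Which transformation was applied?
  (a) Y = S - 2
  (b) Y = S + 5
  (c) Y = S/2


Checking option (b) Y = S + 5:
  S = -3.416 -> Y = 1.584 ✓
  S = -3.385 -> Y = 1.615 ✓
  S = -3.263 -> Y = 1.737 ✓
All samples match this transformation.

(b) S + 5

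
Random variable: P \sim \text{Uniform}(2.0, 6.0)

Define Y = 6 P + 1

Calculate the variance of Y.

For Y = aP + b: Var(Y) = a² * Var(P)
Var(P) = (6 - 2)^2/12 = 1.3333333
Var(Y) = 6² * 1.3333333 = 36 * 1.3333333 = 48

48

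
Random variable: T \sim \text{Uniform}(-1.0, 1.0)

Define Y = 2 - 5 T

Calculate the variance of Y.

For Y = aT + b: Var(Y) = a² * Var(T)
Var(T) = (1 + 1)^2/12 = 0.33333333
Var(Y) = (-5)² * 0.33333333 = 25 * 0.33333333 = 8.3333333

8.3333333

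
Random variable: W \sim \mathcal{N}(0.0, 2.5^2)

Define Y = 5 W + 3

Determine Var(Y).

For Y = aW + b: Var(Y) = a² * Var(W)
Var(W) = 2.5^2 = 6.25
Var(Y) = 5² * 6.25 = 25 * 6.25 = 156.25

156.25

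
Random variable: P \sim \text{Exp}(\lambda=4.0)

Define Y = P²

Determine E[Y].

Using E[X²] = Var(X) + (E[X])²:
E[P] = 0.25
Var(P) = 1/4.0^2 = 0.0625
E[P²] = 0.0625 + 0.25² = 0.0625 + 0.0625 = 0.125

0.125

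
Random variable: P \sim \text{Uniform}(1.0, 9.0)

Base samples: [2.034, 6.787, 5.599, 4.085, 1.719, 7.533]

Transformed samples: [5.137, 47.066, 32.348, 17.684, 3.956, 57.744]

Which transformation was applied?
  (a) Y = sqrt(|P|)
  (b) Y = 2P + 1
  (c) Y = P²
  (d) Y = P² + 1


Checking option (d) Y = P² + 1:
  P = 2.034 -> Y = 5.137 ✓
  P = 6.787 -> Y = 47.066 ✓
  P = 5.599 -> Y = 32.348 ✓
All samples match this transformation.

(d) P² + 1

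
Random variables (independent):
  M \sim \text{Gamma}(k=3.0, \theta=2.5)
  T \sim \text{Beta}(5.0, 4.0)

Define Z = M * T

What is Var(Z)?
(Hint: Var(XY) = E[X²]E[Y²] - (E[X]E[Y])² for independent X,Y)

Var(XY) = E[X²]E[Y²] - (E[X]E[Y])²
E[M] = 7.5, Var(M) = 18.75
E[T] = 0.55555556, Var(T) = 0.024691358
E[M²] = 18.75 + 7.5² = 75
E[T²] = 0.024691358 + 0.55555556² = 0.33333333
Var(Z) = 75*0.33333333 - (7.5*0.55555556)²
= 25 - 17.361111 = 7.6388889

7.6388889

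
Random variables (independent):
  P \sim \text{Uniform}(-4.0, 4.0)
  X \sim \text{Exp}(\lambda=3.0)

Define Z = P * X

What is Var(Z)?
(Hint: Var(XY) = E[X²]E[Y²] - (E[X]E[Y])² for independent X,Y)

Var(XY) = E[X²]E[Y²] - (E[X]E[Y])²
E[P] = 0, Var(P) = 5.3333333
E[X] = 0.33333333, Var(X) = 0.11111111
E[P²] = 5.3333333 + 0² = 5.3333333
E[X²] = 0.11111111 + 0.33333333² = 0.22222222
Var(Z) = 5.3333333*0.22222222 - (0*0.33333333)²
= 1.1851852 - 0 = 1.1851852

1.1851852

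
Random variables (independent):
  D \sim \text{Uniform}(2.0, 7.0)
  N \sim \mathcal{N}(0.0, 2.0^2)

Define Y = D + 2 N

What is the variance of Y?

For independent RVs: Var(aX + bY) = a²Var(X) + b²Var(Y)
Var(D) = 2.0833333
Var(N) = 4
Var(Y) = 1²*2.0833333 + 2²*4
= 1*2.0833333 + 4*4 = 18.083333

18.083333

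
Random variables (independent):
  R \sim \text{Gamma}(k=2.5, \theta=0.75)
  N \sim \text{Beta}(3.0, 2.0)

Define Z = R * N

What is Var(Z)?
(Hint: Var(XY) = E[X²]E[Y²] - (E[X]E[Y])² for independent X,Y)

Var(XY) = E[X²]E[Y²] - (E[X]E[Y])²
E[R] = 1.875, Var(R) = 1.40625
E[N] = 0.6, Var(N) = 0.04
E[R²] = 1.40625 + 1.875² = 4.921875
E[N²] = 0.04 + 0.6² = 0.4
Var(Z) = 4.921875*0.4 - (1.875*0.6)²
= 1.96875 - 1.265625 = 0.703125

0.703125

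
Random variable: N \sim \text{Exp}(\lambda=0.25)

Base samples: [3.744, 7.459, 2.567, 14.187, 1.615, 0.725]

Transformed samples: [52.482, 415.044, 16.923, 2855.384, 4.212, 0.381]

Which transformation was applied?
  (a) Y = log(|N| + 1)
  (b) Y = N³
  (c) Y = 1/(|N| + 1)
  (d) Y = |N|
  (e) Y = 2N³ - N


Checking option (b) Y = N³:
  N = 3.744 -> Y = 52.482 ✓
  N = 7.459 -> Y = 415.044 ✓
  N = 2.567 -> Y = 16.923 ✓
All samples match this transformation.

(b) N³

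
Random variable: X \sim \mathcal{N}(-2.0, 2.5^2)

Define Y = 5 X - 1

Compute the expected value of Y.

For Y = 5X - 1:
E[Y] = 5 * E[X] - 1
E[X] = -2.0 = -2
E[Y] = 5 * (-2) - 1 = -11

-11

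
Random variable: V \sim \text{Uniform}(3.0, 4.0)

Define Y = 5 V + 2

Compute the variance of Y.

For Y = aV + b: Var(Y) = a² * Var(V)
Var(V) = (4 - 3)^2/12 = 0.083333333
Var(Y) = 5² * 0.083333333 = 25 * 0.083333333 = 2.0833333

2.0833333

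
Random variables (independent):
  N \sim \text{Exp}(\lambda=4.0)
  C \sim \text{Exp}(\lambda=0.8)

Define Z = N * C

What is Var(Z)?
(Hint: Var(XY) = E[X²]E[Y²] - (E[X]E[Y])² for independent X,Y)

Var(XY) = E[X²]E[Y²] - (E[X]E[Y])²
E[N] = 0.25, Var(N) = 0.0625
E[C] = 1.25, Var(C) = 1.5625
E[N²] = 0.0625 + 0.25² = 0.125
E[C²] = 1.5625 + 1.25² = 3.125
Var(Z) = 0.125*3.125 - (0.25*1.25)²
= 0.390625 - 0.09765625 = 0.29296875

0.29296875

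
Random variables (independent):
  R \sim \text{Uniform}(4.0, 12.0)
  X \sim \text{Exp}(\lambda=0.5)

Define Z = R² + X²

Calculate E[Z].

E[Z] = E[R²] + E[X²]
E[R²] = Var(R) + E[R]² = 5.3333333 + 64 = 69.333333
E[X²] = Var(X) + E[X]² = 4 + 4 = 8
E[Z] = 69.333333 + 8 = 77.333333

77.333333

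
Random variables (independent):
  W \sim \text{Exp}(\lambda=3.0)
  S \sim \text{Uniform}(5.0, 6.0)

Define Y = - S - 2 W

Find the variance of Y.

For independent RVs: Var(aX + bY) = a²Var(X) + b²Var(Y)
Var(W) = 0.11111111
Var(S) = 0.083333333
Var(Y) = (-2)²*0.11111111 + (-1)²*0.083333333
= 4*0.11111111 + 1*0.083333333 = 0.52777778

0.52777778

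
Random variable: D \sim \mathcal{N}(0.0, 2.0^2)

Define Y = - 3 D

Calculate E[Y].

For Y = -3D:
E[Y] = -3 * E[D]
E[D] = 0.0 = 0
E[Y] = -3 * 0 = 0

0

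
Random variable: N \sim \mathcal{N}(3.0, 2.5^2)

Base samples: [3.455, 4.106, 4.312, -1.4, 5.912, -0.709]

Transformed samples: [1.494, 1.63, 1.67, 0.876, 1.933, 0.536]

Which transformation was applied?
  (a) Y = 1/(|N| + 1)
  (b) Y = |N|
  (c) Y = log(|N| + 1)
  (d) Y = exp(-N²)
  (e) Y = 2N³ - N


Checking option (c) Y = log(|N| + 1):
  N = 3.455 -> Y = 1.494 ✓
  N = 4.106 -> Y = 1.63 ✓
  N = 4.312 -> Y = 1.67 ✓
All samples match this transformation.

(c) log(|N| + 1)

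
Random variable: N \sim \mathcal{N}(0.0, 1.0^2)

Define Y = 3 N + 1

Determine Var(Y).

For Y = aN + b: Var(Y) = a² * Var(N)
Var(N) = 1.0^2 = 1
Var(Y) = 3² * 1 = 9 * 1 = 9

9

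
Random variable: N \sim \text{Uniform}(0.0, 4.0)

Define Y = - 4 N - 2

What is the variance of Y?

For Y = aN + b: Var(Y) = a² * Var(N)
Var(N) = (4 - 0)^2/12 = 1.3333333
Var(Y) = (-4)² * 1.3333333 = 16 * 1.3333333 = 21.333333

21.333333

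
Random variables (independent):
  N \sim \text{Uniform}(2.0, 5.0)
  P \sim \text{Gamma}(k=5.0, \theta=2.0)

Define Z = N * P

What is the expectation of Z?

For independent RVs: E[XY] = E[X]*E[Y]
E[N] = 3.5
E[P] = 10
E[Z] = 3.5 * 10 = 35

35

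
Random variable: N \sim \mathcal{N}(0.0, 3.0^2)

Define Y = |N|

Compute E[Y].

For X ~ N(0, 3.0²), E[|X|] = sigma * sqrt(2/pi)
= 3.0 * sqrt(2/pi) = 2.3936537

2.3936537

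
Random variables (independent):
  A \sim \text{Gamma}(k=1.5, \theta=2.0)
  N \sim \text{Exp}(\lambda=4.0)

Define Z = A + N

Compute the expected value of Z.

E[Z] = 1*E[A] + 1*E[N]
E[A] = 3
E[N] = 0.25
E[Z] = 1*3 + 1*0.25 = 3.25

3.25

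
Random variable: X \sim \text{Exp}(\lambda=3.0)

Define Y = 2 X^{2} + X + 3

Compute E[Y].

E[Y] = 2*E[X²] + 1*E[X] + 3
E[X] = 0.33333333
E[X²] = Var(X) + (E[X])² = 0.11111111 + 0.11111111 = 0.22222222
E[Y] = 2*0.22222222 + 1*0.33333333 + 3 = 3.7777778

3.7777778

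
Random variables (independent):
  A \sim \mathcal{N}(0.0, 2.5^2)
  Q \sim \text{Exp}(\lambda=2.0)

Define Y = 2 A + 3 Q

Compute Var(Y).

For independent RVs: Var(aX + bY) = a²Var(X) + b²Var(Y)
Var(A) = 6.25
Var(Q) = 0.25
Var(Y) = 2²*6.25 + 3²*0.25
= 4*6.25 + 9*0.25 = 27.25

27.25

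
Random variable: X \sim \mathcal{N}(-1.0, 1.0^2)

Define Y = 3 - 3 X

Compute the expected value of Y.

For Y = -3X + 3:
E[Y] = -3 * E[X] + 3
E[X] = -1.0 = -1
E[Y] = -3 * (-1) + 3 = 6

6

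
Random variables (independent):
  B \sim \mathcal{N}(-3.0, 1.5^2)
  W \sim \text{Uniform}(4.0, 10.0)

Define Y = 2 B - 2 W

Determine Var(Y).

For independent RVs: Var(aX + bY) = a²Var(X) + b²Var(Y)
Var(B) = 2.25
Var(W) = 3
Var(Y) = 2²*2.25 + (-2)²*3
= 4*2.25 + 4*3 = 21

21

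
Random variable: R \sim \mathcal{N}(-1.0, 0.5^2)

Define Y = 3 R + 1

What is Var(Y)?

For Y = aR + b: Var(Y) = a² * Var(R)
Var(R) = 0.5^2 = 0.25
Var(Y) = 3² * 0.25 = 9 * 0.25 = 2.25

2.25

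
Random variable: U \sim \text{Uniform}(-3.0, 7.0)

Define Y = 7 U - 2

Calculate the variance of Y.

For Y = aU + b: Var(Y) = a² * Var(U)
Var(U) = (7 + 3)^2/12 = 8.3333333
Var(Y) = 7² * 8.3333333 = 49 * 8.3333333 = 408.33333

408.33333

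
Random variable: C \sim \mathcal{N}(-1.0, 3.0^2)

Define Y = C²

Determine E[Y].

Using E[X²] = Var(X) + (E[X])²:
E[C] = -1
Var(C) = 3.0^2 = 9
E[C²] = 9 + (-1)² = 9 + 1 = 10

10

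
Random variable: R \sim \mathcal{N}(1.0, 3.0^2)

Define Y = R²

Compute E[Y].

Using E[X²] = Var(X) + (E[X])²:
E[R] = 1
Var(R) = 3.0^2 = 9
E[R²] = 9 + 1² = 9 + 1 = 10

10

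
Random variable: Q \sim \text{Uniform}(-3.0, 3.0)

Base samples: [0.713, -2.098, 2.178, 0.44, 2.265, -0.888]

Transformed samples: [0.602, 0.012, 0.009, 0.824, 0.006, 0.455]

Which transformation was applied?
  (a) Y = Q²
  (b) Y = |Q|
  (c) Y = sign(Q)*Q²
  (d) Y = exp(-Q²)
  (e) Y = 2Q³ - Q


Checking option (d) Y = exp(-Q²):
  Q = 0.713 -> Y = 0.602 ✓
  Q = -2.098 -> Y = 0.012 ✓
  Q = 2.178 -> Y = 0.009 ✓
All samples match this transformation.

(d) exp(-Q²)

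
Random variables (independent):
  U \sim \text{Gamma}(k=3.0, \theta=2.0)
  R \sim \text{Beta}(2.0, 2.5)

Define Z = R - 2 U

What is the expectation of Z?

E[Z] = -2*E[U] + 1*E[R]
E[U] = 6
E[R] = 0.44444444
E[Z] = -2*6 + 1*0.44444444 = -11.555556

-11.555556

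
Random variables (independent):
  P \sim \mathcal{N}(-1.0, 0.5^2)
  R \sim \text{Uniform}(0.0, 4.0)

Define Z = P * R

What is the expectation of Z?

For independent RVs: E[XY] = E[X]*E[Y]
E[P] = -1
E[R] = 2
E[Z] = -1 * 2 = -2

-2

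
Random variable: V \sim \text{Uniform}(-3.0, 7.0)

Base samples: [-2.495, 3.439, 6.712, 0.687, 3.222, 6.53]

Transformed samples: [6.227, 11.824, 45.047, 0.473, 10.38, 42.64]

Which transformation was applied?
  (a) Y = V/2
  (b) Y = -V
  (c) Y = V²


Checking option (c) Y = V²:
  V = -2.495 -> Y = 6.227 ✓
  V = 3.439 -> Y = 11.824 ✓
  V = 6.712 -> Y = 45.047 ✓
All samples match this transformation.

(c) V²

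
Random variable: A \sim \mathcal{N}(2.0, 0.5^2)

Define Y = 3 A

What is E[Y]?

For Y = 3A:
E[Y] = 3 * E[A]
E[A] = 2.0 = 2
E[Y] = 3 * 2 = 6

6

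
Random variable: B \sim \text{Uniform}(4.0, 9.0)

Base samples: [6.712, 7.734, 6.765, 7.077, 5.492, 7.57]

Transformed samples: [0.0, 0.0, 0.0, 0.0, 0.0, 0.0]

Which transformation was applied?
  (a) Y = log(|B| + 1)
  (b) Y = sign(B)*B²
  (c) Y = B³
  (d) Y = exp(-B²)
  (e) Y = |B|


Checking option (d) Y = exp(-B²):
  B = 6.712 -> Y = 0.0 ✓
  B = 7.734 -> Y = 0.0 ✓
  B = 6.765 -> Y = 0.0 ✓
All samples match this transformation.

(d) exp(-B²)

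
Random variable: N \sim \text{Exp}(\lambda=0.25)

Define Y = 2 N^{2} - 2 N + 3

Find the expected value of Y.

E[Y] = 2*E[N²] - 2*E[N] + 3
E[N] = 4
E[N²] = Var(N) + (E[N])² = 16 + 16 = 32
E[Y] = 2*32 - 2*4 + 3 = 59

59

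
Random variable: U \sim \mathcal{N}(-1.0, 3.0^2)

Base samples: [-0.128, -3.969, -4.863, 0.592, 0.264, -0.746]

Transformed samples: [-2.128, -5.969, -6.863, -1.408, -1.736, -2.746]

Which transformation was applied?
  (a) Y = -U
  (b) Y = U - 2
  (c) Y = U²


Checking option (b) Y = U - 2:
  U = -0.128 -> Y = -2.128 ✓
  U = -3.969 -> Y = -5.969 ✓
  U = -4.863 -> Y = -6.863 ✓
All samples match this transformation.

(b) U - 2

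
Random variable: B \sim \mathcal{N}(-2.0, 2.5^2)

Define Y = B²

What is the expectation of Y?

E[B²] = Var(B) + (E[B])² = 6.25 + 4 = 10.25

10.25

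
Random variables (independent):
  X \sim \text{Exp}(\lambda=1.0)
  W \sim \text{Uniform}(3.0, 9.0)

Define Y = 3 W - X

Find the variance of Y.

For independent RVs: Var(aX + bY) = a²Var(X) + b²Var(Y)
Var(X) = 1
Var(W) = 3
Var(Y) = (-1)²*1 + 3²*3
= 1*1 + 9*3 = 28

28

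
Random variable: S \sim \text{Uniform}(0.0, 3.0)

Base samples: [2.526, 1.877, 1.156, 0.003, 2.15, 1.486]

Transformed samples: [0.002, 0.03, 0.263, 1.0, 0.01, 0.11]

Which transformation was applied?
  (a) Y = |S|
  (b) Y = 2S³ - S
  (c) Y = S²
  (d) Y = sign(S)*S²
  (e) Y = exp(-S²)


Checking option (e) Y = exp(-S²):
  S = 2.526 -> Y = 0.002 ✓
  S = 1.877 -> Y = 0.03 ✓
  S = 1.156 -> Y = 0.263 ✓
All samples match this transformation.

(e) exp(-S²)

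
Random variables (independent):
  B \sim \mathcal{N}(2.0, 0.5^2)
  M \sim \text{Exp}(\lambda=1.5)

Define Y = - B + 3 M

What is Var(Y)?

For independent RVs: Var(aX + bY) = a²Var(X) + b²Var(Y)
Var(B) = 0.25
Var(M) = 0.44444444
Var(Y) = (-1)²*0.25 + 3²*0.44444444
= 1*0.25 + 9*0.44444444 = 4.25

4.25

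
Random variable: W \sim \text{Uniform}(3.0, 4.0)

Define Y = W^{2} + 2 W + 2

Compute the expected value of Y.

E[Y] = 1*E[W²] + 2*E[W] + 2
E[W] = 3.5
E[W²] = Var(W) + (E[W])² = 0.083333333 + 12.25 = 12.333333
E[Y] = 1*12.333333 + 2*3.5 + 2 = 21.333333

21.333333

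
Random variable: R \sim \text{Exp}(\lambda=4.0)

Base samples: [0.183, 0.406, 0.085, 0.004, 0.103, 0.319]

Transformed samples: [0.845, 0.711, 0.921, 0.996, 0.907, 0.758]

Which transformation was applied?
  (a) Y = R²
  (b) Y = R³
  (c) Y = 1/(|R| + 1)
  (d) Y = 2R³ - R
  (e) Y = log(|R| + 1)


Checking option (c) Y = 1/(|R| + 1):
  R = 0.183 -> Y = 0.845 ✓
  R = 0.406 -> Y = 0.711 ✓
  R = 0.085 -> Y = 0.921 ✓
All samples match this transformation.

(c) 1/(|R| + 1)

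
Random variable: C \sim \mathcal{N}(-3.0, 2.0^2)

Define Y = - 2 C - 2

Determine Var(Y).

For Y = aC + b: Var(Y) = a² * Var(C)
Var(C) = 2.0^2 = 4
Var(Y) = (-2)² * 4 = 4 * 4 = 16

16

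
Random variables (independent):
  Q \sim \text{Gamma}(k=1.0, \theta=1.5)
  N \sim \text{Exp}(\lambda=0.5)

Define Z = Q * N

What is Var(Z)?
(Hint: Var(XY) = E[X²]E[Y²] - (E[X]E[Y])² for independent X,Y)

Var(XY) = E[X²]E[Y²] - (E[X]E[Y])²
E[Q] = 1.5, Var(Q) = 2.25
E[N] = 2, Var(N) = 4
E[Q²] = 2.25 + 1.5² = 4.5
E[N²] = 4 + 2² = 8
Var(Z) = 4.5*8 - (1.5*2)²
= 36 - 9 = 27

27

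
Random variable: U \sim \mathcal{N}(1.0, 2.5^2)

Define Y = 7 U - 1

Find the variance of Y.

For Y = aU + b: Var(Y) = a² * Var(U)
Var(U) = 2.5^2 = 6.25
Var(Y) = 7² * 6.25 = 49 * 6.25 = 306.25

306.25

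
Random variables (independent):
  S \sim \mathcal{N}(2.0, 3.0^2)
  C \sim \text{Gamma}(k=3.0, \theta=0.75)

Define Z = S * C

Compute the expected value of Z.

For independent RVs: E[XY] = E[X]*E[Y]
E[S] = 2
E[C] = 2.25
E[Z] = 2 * 2.25 = 4.5

4.5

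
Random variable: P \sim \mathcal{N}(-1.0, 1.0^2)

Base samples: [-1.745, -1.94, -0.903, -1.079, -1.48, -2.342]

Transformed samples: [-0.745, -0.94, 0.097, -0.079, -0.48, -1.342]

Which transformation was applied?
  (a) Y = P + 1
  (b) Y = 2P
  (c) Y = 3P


Checking option (a) Y = P + 1:
  P = -1.745 -> Y = -0.745 ✓
  P = -1.94 -> Y = -0.94 ✓
  P = -0.903 -> Y = 0.097 ✓
All samples match this transformation.

(a) P + 1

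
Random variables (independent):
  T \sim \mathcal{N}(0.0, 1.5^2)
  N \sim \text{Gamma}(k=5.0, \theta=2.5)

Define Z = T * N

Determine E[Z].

For independent RVs: E[XY] = E[X]*E[Y]
E[T] = 0
E[N] = 12.5
E[Z] = 0 * 12.5 = 0

0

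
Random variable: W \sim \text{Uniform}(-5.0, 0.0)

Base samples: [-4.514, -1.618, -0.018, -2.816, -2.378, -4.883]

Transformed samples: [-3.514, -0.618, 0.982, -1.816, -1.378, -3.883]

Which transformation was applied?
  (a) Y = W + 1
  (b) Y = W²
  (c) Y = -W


Checking option (a) Y = W + 1:
  W = -4.514 -> Y = -3.514 ✓
  W = -1.618 -> Y = -0.618 ✓
  W = -0.018 -> Y = 0.982 ✓
All samples match this transformation.

(a) W + 1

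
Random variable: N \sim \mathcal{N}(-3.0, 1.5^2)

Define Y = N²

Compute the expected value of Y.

Using E[X²] = Var(X) + (E[X])²:
E[N] = -3
Var(N) = 1.5^2 = 2.25
E[N²] = 2.25 + (-3)² = 2.25 + 9 = 11.25

11.25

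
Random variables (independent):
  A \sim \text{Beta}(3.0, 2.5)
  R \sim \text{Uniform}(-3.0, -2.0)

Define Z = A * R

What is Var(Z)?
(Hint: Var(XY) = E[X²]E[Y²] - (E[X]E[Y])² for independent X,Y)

Var(XY) = E[X²]E[Y²] - (E[X]E[Y])²
E[A] = 0.54545455, Var(A) = 0.038143675
E[R] = -2.5, Var(R) = 0.083333333
E[A²] = 0.038143675 + 0.54545455² = 0.33566434
E[R²] = 0.083333333 + (-2.5)² = 6.3333333
Var(Z) = 0.33566434*6.3333333 - (0.54545455*(-2.5))²
= 2.1258741 - 1.8595041 = 0.26636999

0.26636999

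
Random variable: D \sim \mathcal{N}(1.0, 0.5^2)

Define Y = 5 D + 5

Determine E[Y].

For Y = 5D + 5:
E[Y] = 5 * E[D] + 5
E[D] = 1.0 = 1
E[Y] = 5 * 1 + 5 = 10

10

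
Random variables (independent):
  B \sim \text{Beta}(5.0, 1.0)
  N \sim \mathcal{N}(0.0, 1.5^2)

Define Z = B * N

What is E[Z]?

For independent RVs: E[XY] = E[X]*E[Y]
E[B] = 0.83333333
E[N] = 0
E[Z] = 0.83333333 * 0 = 0

0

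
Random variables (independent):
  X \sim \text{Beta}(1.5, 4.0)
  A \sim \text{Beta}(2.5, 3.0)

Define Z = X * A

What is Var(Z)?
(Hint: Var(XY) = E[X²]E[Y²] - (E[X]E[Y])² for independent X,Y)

Var(XY) = E[X²]E[Y²] - (E[X]E[Y])²
E[X] = 0.27272727, Var(X) = 0.03051494
E[A] = 0.45454545, Var(A) = 0.038143675
E[X²] = 0.03051494 + 0.27272727² = 0.1048951
E[A²] = 0.038143675 + 0.45454545² = 0.24475524
Var(Z) = 0.1048951*0.24475524 - (0.27272727*0.45454545)²
= 0.025673627 - 0.015367803 = 0.010305824

0.010305824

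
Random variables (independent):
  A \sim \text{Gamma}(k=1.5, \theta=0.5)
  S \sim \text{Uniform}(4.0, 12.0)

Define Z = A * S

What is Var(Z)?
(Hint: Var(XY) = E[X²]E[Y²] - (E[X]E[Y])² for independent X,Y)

Var(XY) = E[X²]E[Y²] - (E[X]E[Y])²
E[A] = 0.75, Var(A) = 0.375
E[S] = 8, Var(S) = 5.3333333
E[A²] = 0.375 + 0.75² = 0.9375
E[S²] = 5.3333333 + 8² = 69.333333
Var(Z) = 0.9375*69.333333 - (0.75*8)²
= 65 - 36 = 29

29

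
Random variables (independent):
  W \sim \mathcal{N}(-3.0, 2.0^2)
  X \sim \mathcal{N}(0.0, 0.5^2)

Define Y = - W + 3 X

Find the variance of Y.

For independent RVs: Var(aX + bY) = a²Var(X) + b²Var(Y)
Var(W) = 4
Var(X) = 0.25
Var(Y) = (-1)²*4 + 3²*0.25
= 1*4 + 9*0.25 = 6.25

6.25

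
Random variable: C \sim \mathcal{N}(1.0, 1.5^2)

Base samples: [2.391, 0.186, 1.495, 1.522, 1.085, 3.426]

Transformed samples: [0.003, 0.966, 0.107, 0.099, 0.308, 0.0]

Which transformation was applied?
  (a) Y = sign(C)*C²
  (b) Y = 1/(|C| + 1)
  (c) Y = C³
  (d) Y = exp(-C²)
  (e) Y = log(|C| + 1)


Checking option (d) Y = exp(-C²):
  C = 2.391 -> Y = 0.003 ✓
  C = 0.186 -> Y = 0.966 ✓
  C = 1.495 -> Y = 0.107 ✓
All samples match this transformation.

(d) exp(-C²)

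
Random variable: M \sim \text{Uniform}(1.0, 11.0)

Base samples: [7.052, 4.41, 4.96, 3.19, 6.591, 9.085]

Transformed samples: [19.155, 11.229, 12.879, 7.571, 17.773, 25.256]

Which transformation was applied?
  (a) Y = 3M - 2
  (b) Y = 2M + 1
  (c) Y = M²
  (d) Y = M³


Checking option (a) Y = 3M - 2:
  M = 7.052 -> Y = 19.155 ✓
  M = 4.41 -> Y = 11.229 ✓
  M = 4.96 -> Y = 12.879 ✓
All samples match this transformation.

(a) 3M - 2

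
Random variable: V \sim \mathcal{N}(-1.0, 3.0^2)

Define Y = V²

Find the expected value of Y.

E[V²] = Var(V) + (E[V])² = 9 + 1 = 10

10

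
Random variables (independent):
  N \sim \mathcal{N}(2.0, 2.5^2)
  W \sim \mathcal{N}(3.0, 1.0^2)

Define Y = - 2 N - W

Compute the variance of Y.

For independent RVs: Var(aX + bY) = a²Var(X) + b²Var(Y)
Var(N) = 6.25
Var(W) = 1
Var(Y) = (-2)²*6.25 + (-1)²*1
= 4*6.25 + 1*1 = 26

26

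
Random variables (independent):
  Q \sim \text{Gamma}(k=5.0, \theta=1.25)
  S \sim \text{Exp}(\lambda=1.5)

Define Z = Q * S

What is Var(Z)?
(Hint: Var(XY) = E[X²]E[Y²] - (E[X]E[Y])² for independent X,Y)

Var(XY) = E[X²]E[Y²] - (E[X]E[Y])²
E[Q] = 6.25, Var(Q) = 7.8125
E[S] = 0.66666667, Var(S) = 0.44444444
E[Q²] = 7.8125 + 6.25² = 46.875
E[S²] = 0.44444444 + 0.66666667² = 0.88888889
Var(Z) = 46.875*0.88888889 - (6.25*0.66666667)²
= 41.666667 - 17.361111 = 24.305556

24.305556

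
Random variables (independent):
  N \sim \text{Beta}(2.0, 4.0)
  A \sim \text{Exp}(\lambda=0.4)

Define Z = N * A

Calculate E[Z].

For independent RVs: E[XY] = E[X]*E[Y]
E[N] = 0.33333333
E[A] = 2.5
E[Z] = 0.33333333 * 2.5 = 0.83333333

0.83333333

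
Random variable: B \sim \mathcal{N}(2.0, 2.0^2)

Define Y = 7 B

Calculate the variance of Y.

For Y = aB + b: Var(Y) = a² * Var(B)
Var(B) = 2.0^2 = 4
Var(Y) = 7² * 4 = 49 * 4 = 196

196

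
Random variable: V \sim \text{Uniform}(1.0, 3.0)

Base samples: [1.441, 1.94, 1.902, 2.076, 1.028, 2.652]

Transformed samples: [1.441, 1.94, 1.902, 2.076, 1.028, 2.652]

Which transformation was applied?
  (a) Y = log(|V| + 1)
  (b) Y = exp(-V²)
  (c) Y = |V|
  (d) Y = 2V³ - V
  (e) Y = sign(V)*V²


Checking option (c) Y = |V|:
  V = 1.441 -> Y = 1.441 ✓
  V = 1.94 -> Y = 1.94 ✓
  V = 1.902 -> Y = 1.902 ✓
All samples match this transformation.

(c) |V|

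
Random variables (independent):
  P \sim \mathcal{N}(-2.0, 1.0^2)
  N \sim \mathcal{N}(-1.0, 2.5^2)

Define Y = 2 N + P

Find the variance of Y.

For independent RVs: Var(aX + bY) = a²Var(X) + b²Var(Y)
Var(P) = 1
Var(N) = 6.25
Var(Y) = 1²*1 + 2²*6.25
= 1*1 + 4*6.25 = 26

26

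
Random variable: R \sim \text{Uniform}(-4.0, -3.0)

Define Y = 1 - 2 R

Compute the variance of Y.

For Y = aR + b: Var(Y) = a² * Var(R)
Var(R) = (-3 + 4)^2/12 = 0.083333333
Var(Y) = (-2)² * 0.083333333 = 4 * 0.083333333 = 0.33333333

0.33333333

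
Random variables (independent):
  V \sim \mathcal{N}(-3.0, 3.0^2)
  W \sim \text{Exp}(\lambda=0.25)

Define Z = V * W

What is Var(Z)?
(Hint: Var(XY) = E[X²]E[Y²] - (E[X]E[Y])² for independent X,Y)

Var(XY) = E[X²]E[Y²] - (E[X]E[Y])²
E[V] = -3, Var(V) = 9
E[W] = 4, Var(W) = 16
E[V²] = 9 + (-3)² = 18
E[W²] = 16 + 4² = 32
Var(Z) = 18*32 - (-3*4)²
= 576 - 144 = 432

432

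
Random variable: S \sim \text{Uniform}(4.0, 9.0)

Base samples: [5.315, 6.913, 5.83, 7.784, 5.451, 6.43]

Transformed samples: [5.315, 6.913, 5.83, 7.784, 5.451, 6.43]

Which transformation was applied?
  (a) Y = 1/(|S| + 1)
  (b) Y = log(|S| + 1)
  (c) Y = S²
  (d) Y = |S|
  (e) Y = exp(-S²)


Checking option (d) Y = |S|:
  S = 5.315 -> Y = 5.315 ✓
  S = 6.913 -> Y = 6.913 ✓
  S = 5.83 -> Y = 5.83 ✓
All samples match this transformation.

(d) |S|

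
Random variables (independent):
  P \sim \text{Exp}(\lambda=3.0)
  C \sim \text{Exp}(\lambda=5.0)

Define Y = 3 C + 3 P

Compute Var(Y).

For independent RVs: Var(aX + bY) = a²Var(X) + b²Var(Y)
Var(P) = 0.11111111
Var(C) = 0.04
Var(Y) = 3²*0.11111111 + 3²*0.04
= 9*0.11111111 + 9*0.04 = 1.36

1.36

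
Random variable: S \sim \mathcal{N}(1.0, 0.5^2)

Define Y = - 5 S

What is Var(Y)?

For Y = aS + b: Var(Y) = a² * Var(S)
Var(S) = 0.5^2 = 0.25
Var(Y) = (-5)² * 0.25 = 25 * 0.25 = 6.25

6.25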